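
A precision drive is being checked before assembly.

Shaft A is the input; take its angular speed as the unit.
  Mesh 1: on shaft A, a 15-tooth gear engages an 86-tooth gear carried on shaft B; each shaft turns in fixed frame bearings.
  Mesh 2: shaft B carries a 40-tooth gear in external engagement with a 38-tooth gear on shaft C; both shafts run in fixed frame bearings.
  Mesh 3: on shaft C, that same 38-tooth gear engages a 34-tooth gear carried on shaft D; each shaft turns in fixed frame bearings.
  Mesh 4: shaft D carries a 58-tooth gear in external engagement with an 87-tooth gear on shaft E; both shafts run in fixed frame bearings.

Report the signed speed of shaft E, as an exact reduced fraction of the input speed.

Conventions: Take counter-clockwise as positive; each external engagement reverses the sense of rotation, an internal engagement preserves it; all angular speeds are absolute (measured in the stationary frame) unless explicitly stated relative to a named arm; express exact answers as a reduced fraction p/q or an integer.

100/731

4-mesh fixed-axis compound train (all bearings frame-fixed)
mesh 1 [15T→86T]: |ω|/ω_in = 1×15/86 = 15/86, sense flips to −
mesh 2 [40T→38T]: |ω|/ω_in = (15/86)×40/38 = 150/817, sense flips to +
mesh 3 [38T→34T]: |ω|/ω_in = (150/817)×38/34 = 150/731, sense flips to −
mesh 4 [58T→87T]: |ω|/ω_in = (150/731)×58/87 = 100/731, sense flips to +
signed output speed (× input speed) = 100/731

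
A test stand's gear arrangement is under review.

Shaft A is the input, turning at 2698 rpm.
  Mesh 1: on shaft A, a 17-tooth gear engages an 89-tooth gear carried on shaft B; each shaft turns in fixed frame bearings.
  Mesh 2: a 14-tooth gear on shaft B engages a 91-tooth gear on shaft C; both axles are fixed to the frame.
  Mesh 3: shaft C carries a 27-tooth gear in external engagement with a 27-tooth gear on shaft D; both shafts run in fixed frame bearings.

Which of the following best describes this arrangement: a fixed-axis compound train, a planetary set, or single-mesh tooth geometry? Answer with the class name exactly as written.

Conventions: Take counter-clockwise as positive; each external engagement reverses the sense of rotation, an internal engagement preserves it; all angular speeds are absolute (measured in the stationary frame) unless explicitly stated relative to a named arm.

3-mesh fixed-axis compound train (all bearings frame-fixed)
classification: fixed-axis compound train

fixed-axis compound train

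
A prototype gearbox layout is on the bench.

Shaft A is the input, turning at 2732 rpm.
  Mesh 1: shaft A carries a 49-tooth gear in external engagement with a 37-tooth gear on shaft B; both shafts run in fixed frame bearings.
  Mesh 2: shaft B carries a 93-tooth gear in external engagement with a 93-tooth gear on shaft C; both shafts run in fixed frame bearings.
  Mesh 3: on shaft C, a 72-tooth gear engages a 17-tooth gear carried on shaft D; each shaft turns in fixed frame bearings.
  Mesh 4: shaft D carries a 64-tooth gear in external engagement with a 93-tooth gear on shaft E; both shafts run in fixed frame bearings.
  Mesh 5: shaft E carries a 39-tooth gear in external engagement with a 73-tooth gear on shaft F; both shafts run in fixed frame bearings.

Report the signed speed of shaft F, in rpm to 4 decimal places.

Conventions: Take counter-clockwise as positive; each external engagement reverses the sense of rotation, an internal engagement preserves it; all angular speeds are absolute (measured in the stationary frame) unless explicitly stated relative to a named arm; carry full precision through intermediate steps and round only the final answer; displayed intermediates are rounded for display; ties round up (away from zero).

5-mesh fixed-axis compound train (all bearings frame-fixed)
mesh 1 [49T→37T]: ω = 2732.0000×49/37 = 3618.0541 rpm, sense flips to −
mesh 2 [93T→93T]: ω = 3618.0541×93/93 = 3618.0541 rpm, sense flips to +
mesh 3 [72T→17T]: ω = 3618.0541×72/17 = 15323.5231 rpm, sense flips to −
mesh 4 [64T→93T]: ω = 15323.5231×64/93 = 10545.2202 rpm, sense flips to +
mesh 5 [39T→73T]: ω = 10545.2202×39/73 = 5633.7478 rpm, sense flips to −
signed output speed = -5633.7478 rpm

-5633.7478 rpm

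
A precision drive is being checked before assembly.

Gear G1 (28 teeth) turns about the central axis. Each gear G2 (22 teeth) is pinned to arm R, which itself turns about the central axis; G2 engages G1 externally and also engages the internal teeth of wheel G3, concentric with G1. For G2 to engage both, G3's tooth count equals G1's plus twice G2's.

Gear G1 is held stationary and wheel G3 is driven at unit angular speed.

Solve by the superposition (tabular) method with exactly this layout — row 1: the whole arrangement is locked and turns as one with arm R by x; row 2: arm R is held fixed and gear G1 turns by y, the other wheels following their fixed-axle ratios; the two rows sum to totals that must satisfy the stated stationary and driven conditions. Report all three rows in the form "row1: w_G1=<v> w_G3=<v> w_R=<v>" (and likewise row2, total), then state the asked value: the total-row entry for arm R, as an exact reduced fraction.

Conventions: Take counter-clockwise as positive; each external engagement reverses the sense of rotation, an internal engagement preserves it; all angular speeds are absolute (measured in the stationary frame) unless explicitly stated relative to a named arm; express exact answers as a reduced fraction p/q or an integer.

recognized (axles ride arm R): planetary set, 28/22/72 teeth
row 1 (train locked, turned with arm): all members turn x
superposition row 2 [arm held]: sun y, ring −(28/72)·y, arm 0
boundary: total ω_sun = x + y = 0 and total ω_ring = x − (28/72)·y = 1  ⇒  y = -18/25, x = 18/25
row 2 ring = −(28/72)·(-18/25) = 7/25
totals (row 1 + row 2): sun 18/25 + (-18/25) = 0, ring 18/25 + 7/25 = 1, arm 18/25 + 0 = 18/25
asked cell (total, arm) = 18/25

row1: w_G1=18/25 w_G3=18/25 w_R=18/25
row2: w_G1=-18/25 w_G3=7/25 w_R=0
total: w_G1=0 w_G3=1 w_R=18/25
asked value: 18/25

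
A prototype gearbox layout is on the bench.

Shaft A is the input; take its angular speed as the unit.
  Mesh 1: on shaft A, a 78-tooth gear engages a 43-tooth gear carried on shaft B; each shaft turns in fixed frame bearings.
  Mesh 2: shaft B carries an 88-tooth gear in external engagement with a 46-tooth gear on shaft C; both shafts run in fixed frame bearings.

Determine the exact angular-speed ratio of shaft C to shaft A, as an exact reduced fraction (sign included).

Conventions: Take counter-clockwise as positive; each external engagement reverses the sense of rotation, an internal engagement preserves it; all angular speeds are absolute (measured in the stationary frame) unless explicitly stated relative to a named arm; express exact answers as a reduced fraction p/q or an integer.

3432/989

class = fixed-axis compound train [2 meshes; 2 ratios multiply, 2 sense flips]
mesh 1 [78T→43T]: running ratio 78/43, sense −
mesh 2 [88T→46T]: running ratio 3432/989, sense +
ω_out/ω_in = 3432/989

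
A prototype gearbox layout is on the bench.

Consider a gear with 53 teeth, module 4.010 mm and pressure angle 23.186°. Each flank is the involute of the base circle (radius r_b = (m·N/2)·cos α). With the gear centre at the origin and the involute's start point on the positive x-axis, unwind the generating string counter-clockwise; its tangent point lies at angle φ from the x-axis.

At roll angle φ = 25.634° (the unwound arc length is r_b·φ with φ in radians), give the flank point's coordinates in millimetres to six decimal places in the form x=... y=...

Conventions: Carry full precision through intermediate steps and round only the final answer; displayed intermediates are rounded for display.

recognized (one wheel, involute flank): single-mesh tooth geometry, m = 4.010, N = 53
pitch radius r_p = m·N/2 = 4.010·53/2 = 106.265000
base radius r_b = r_p·cos α = 106.265000·cos 23.186° = 97.682143
roll angle φ = 25.634° = 0.44739770 rad
x = r_b·(cos φ + φ·sin φ) = 106.974599
y = r_b·(sin φ − φ·cos φ) = 2.857966

x=106.974599 y=2.857966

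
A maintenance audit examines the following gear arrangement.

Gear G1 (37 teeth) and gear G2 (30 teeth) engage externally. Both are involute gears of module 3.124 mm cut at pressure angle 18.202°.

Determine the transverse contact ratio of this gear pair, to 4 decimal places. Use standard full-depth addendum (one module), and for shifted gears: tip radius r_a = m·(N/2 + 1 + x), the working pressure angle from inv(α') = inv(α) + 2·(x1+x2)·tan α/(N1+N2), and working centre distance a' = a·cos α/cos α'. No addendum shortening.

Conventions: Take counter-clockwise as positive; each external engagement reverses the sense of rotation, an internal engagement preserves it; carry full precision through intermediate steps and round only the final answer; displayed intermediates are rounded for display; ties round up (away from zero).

single-mesh involute tooth geometry (37T engaging 30T at module 3.124)
base radii: r_b1 = 54.902055, r_b2 = 44.515179
tip radii: r_a1 = 60.918000, r_a2 = 49.984000
no profile shift: α' = α, a' = a
action lengths: √(r_a1²−r_b1²) = 26.396347, √(r_a2²−r_b2²) = 22.733215
base pitch p_b = π·m·cos α = 9.323237
CR = (26.396347 + 22.733215 − 104.654000·sin 18.20200°)/9.323237 = 1.763228
contact ratio ≈ 1.7632

1.7632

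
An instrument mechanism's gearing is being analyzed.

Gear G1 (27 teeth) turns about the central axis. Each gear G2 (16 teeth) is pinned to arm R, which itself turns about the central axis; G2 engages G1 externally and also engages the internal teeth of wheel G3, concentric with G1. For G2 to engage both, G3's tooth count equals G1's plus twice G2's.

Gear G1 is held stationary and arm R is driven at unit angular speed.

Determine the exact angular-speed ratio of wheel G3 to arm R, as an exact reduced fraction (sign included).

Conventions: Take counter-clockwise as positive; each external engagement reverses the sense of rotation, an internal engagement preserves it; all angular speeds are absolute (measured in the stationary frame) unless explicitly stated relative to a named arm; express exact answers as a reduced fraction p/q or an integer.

topology: planetary set — G1 27T / G2 16T / G3 59T, arm = carrier (Willis)
ring teeth: 27 + 2·16 = 59
27(ω_sun−ω_arm) = −59(ω_ring−ω_arm),  ω_sun = 0, ω_arm = 1
ω_ring = 1 − (27/59)(0−1) = 86/59
ω_out/ω_in = 86/59

86/59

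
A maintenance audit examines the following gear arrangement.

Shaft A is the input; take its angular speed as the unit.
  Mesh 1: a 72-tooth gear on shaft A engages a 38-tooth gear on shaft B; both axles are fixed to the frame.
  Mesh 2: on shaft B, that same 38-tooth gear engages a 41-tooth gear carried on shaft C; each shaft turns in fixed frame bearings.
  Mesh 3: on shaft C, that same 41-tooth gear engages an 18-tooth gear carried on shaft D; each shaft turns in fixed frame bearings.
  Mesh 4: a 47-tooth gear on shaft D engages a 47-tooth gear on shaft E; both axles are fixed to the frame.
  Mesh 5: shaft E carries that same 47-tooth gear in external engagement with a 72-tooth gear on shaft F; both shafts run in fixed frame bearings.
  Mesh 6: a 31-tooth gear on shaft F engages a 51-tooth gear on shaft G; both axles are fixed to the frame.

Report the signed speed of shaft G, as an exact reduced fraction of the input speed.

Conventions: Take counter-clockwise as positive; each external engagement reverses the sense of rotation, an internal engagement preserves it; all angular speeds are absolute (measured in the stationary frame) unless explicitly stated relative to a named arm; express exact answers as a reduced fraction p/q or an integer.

1457/918

6-mesh fixed-axis compound train (all bearings frame-fixed)
mesh 1 [72T→38T]: |ω|/ω_in = 1×72/38 = 36/19, sense flips to −
mesh 2 [38T→41T]: |ω|/ω_in = (36/19)×38/41 = 72/41, sense flips to +
mesh 3 [41T→18T]: |ω|/ω_in = (72/41)×41/18 = 4, sense flips to −
mesh 4 [47T→47T]: |ω|/ω_in = 4×47/47 = 4, sense flips to +
mesh 5 [47T→72T]: |ω|/ω_in = 4×47/72 = 47/18, sense flips to −
mesh 6 [31T→51T]: |ω|/ω_in = (47/18)×31/51 = 1457/918, sense flips to +
signed output speed (× input speed) = 1457/918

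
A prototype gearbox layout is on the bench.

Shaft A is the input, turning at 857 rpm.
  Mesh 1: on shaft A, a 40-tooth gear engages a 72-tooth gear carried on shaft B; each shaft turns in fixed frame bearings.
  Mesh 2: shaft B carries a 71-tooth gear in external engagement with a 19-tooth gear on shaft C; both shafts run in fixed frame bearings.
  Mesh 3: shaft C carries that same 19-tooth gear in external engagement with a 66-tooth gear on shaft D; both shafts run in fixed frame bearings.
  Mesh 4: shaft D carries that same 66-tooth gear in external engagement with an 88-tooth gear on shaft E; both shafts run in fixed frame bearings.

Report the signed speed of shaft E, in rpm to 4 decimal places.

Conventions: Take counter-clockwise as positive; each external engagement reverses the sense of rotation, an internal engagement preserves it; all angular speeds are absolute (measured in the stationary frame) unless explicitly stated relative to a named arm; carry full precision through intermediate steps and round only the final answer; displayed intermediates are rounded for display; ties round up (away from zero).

+384.1351 rpm

recognized (5 fixed axles, 4 meshes): fixed-axis compound train
mesh 1 [40T→72T]: ω = 857.0000×40/72 = 476.1111 rpm, sense flips to −
mesh 2 [71T→19T]: ω = 476.1111×71/19 = 1779.1520 rpm, sense flips to +
mesh 3 [19T→66T]: ω = 1779.1520×19/66 = 512.1801 rpm, sense flips to −
mesh 4 [66T→88T]: ω = 512.1801×66/88 = 384.1351 rpm, sense flips to +
signed output speed = +384.1351 rpm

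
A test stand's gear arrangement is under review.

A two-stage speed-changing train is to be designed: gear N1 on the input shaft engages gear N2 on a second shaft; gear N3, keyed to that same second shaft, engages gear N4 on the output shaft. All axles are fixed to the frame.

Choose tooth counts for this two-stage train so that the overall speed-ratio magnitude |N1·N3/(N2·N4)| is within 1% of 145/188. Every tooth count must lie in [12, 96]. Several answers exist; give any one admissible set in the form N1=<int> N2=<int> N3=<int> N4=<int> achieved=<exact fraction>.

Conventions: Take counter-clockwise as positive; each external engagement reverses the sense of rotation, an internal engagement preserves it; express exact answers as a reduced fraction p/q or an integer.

class = fixed-axis compound train [2-stage, 145/188 wanted]
target = 145/188 in lowest terms: an exact hit needs N1·N3 = k·145 and N2·N4 = k·188 for one integer k, every count in [12, 96]; additionally prefer no 1:1 stage (N1 ≠ N2, N3 ≠ N4)
k = 1…2: no 1:1-free in-range split of k·145 and k·188 into factor pairs; take k = 3
k = 3: N1·N3 = 435 = 15·29, N2·N4 = 564 = 12·47
achieved = 15·29/(12·47) = 145/188; |achieved − target| = 0 ≤ 29/3760 ✓

N1=15 N2=12 N3=29 N4=47 achieved=145/188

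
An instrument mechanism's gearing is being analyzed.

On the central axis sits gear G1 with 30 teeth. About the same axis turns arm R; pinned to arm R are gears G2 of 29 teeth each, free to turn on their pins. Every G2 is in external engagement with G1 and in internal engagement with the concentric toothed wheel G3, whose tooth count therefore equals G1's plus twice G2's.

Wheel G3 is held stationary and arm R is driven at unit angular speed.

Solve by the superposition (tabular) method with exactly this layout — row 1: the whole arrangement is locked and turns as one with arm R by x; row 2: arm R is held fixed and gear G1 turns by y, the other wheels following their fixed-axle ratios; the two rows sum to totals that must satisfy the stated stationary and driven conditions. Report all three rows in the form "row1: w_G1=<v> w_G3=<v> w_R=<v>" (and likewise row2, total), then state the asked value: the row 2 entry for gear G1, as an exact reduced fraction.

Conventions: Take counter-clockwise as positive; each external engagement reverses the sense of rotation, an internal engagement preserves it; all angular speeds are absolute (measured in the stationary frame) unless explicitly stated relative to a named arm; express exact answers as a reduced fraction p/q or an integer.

row1: w_G1=1 w_G3=1 w_R=1
row2: w_G1=44/15 w_G3=-1 w_R=0
total: w_G1=59/15 w_G3=0 w_R=1
asked value: 44/15

recognized (axles ride arm R): planetary set, 30/29/88 teeth
superposition row 1 [locked train]: every member turns x
row 2 — arm fixed, fixed-axis ratios: sun y, ring −(30/88)·y, arm 0
boundary: total ω_ring = x − (30/88)·y = 0 and total ω_arm = x = 1  ⇒  y = 44/15, x = 1
row 2 ring = −(30/88)·44/15 = -1
totals (row 1 + row 2): sun 1 + 44/15 = 59/15, ring 1 + (-1) = 0, arm 1 + 0 = 1
asked cell (row2, sun) = 44/15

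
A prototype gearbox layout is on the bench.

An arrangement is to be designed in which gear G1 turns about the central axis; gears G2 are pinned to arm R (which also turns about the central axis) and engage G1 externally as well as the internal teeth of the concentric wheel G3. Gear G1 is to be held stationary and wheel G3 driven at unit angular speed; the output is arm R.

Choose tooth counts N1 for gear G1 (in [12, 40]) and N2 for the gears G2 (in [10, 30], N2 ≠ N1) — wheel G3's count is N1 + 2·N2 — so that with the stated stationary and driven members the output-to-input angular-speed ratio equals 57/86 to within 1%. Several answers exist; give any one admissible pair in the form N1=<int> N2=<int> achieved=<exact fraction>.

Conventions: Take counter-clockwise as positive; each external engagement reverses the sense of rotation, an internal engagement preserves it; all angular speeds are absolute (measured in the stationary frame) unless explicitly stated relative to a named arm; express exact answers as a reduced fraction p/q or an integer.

topology: planetary set — design target 57/86, arm = carrier (Willis)
Willis with ω_sun = 0: ω_arm/ω_ring = N3/(N1+N3); set equal to 57/86  ⇒  N3/N1 = (57/86)/(1 − 57/86) = 57/29
N3 = N1 + 2·N2  ⇒  N2/N1 = (N3/N1 − 1)/2 = (57/29 − 1)/2 = 14/29
smallest multiple with N1 ≥ 12 and N2 ≥ 10: k = 1  ⇒  N1 = 1·29 = 29, N2 = 1·14 = 14 (N1 ≤ 40, N2 ≤ 30, N2 ≠ N1 ✓), N3 = 29 + 2·14 = 57
check: N3/(N1+N3) with N1 = 29, N3 = 57 gives 57/86; |achieved − target| = 0 ≤ 57/8600 ✓

N1=29 N2=14 achieved=57/86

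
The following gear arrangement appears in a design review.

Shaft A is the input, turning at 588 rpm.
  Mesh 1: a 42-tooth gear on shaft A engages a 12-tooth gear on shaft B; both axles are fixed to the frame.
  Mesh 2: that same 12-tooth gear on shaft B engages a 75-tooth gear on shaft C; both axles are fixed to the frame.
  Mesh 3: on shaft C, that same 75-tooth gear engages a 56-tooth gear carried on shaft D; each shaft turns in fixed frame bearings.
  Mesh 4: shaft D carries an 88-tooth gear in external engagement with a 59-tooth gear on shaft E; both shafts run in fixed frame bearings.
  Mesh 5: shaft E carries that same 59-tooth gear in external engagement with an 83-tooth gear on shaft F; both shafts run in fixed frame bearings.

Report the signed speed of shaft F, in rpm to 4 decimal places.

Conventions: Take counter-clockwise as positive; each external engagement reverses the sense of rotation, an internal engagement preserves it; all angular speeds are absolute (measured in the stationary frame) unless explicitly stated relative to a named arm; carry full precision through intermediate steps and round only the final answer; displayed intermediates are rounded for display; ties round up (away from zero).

recognized (6 fixed axles, 5 meshes): fixed-axis compound train
mesh 1 [42T→12T]: ω = 588.0000×42/12 = 2058.0000 rpm, sense flips to −
mesh 2 [12T→75T]: ω = 2058.0000×12/75 = 329.2800 rpm, sense flips to +
mesh 3 [75T→56T]: ω = 329.2800×75/56 = 441.0000 rpm, sense flips to −
mesh 4 [88T→59T]: ω = 441.0000×88/59 = 657.7627 rpm, sense flips to +
mesh 5 [59T→83T]: ω = 657.7627×59/83 = 467.5663 rpm, sense flips to −
signed output speed = -467.5663 rpm

-467.5663 rpm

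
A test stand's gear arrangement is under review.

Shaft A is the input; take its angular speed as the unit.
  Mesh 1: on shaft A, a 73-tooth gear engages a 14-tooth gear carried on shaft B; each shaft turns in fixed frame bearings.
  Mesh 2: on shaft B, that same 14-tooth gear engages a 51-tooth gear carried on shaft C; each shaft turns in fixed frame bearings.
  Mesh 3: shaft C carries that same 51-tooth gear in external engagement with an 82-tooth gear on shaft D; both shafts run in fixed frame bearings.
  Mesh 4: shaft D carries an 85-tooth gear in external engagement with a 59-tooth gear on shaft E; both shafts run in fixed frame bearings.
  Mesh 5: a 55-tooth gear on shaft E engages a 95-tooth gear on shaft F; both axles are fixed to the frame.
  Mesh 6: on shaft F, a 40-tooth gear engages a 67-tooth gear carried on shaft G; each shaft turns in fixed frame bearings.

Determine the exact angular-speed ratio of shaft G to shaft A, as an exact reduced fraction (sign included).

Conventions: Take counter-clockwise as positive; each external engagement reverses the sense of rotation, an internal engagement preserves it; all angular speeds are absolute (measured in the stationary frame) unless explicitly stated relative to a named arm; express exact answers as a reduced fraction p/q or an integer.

1365100/3079387

class = fixed-axis compound train [6 meshes; 6 ratios multiply, 6 sense flips]
mesh 1 [73T→14T]: running ratio 73/14, sense −
mesh 2 [14T→51T]: running ratio 73/51, sense +
mesh 3 [51T→82T]: running ratio 73/82, sense −
mesh 4 [85T→59T]: running ratio 6205/4838, sense +
mesh 5 [55T→95T]: running ratio 68255/91922, sense −
mesh 6 [40T→67T]: running ratio 1365100/3079387, sense +
ω_out/ω_in = 1365100/3079387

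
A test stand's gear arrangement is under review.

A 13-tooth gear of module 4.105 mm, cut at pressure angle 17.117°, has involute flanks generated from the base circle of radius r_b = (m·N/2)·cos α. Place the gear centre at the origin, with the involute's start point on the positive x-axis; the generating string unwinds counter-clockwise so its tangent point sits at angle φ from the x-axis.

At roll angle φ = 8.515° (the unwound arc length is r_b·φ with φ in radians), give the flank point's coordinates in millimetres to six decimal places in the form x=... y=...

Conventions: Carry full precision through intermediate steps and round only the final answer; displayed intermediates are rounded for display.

single-mesh involute tooth geometry (13T wheel at module 4.105)
pitch radius r_p = m·N/2 = 4.105·13/2 = 26.682500
base radius r_b = r_p·cos α = 26.682500·cos 17.117° = 25.500618
roll angle φ = 8.515° = 0.14861479 rad
x = r_b·(cos φ + φ·sin φ) = 25.780673
y = r_b·(sin φ − φ·cos φ) = 0.027839

x=25.780673 y=0.027839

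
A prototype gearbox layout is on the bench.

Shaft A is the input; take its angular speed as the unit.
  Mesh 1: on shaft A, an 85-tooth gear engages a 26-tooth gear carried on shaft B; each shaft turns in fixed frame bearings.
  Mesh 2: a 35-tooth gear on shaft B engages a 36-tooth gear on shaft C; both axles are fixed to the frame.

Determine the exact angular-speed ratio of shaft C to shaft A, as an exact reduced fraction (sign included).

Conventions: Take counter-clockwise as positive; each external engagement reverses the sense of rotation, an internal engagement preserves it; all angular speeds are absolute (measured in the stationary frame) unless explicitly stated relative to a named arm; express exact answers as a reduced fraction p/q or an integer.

class = fixed-axis compound train [2 meshes; 2 ratios multiply, 2 sense flips]
mesh 1 [85T→26T]: running ratio 85/26, sense −
mesh 2 [35T→36T]: running ratio 2975/936, sense +
ω_out/ω_in = 2975/936

2975/936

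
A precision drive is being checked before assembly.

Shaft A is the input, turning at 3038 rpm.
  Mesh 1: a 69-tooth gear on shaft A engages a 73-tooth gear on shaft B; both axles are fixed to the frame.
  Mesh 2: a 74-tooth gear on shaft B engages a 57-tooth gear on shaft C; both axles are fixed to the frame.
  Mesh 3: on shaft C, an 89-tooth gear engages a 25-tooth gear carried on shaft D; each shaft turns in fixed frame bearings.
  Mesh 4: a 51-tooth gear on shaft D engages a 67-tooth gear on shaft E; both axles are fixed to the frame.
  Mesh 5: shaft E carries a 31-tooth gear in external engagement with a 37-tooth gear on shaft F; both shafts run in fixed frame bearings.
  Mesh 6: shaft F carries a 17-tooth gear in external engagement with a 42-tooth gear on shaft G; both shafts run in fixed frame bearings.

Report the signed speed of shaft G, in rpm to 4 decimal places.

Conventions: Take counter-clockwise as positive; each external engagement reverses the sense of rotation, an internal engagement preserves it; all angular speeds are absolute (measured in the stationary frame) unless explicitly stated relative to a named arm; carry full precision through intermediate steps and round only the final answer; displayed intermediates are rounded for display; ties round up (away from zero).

6-mesh fixed-axis compound train (all bearings frame-fixed)
mesh 1 [69T→73T]: ω = 3038.0000×69/73 = 2871.5342 rpm, sense flips to −
mesh 2 [74T→57T]: ω = 2871.5342×74/57 = 3727.9567 rpm, sense flips to +
mesh 3 [89T→25T]: ω = 3727.9567×89/25 = 13271.5260 rpm, sense flips to −
mesh 4 [51T→67T]: ω = 13271.5260×51/67 = 10102.2064 rpm, sense flips to +
mesh 5 [31T→37T]: ω = 10102.2064×31/37 = 8464.0107 rpm, sense flips to −
mesh 6 [17T→42T]: ω = 8464.0107×17/42 = 3425.9091 rpm, sense flips to +
signed output speed = +3425.9091 rpm

+3425.9091 rpm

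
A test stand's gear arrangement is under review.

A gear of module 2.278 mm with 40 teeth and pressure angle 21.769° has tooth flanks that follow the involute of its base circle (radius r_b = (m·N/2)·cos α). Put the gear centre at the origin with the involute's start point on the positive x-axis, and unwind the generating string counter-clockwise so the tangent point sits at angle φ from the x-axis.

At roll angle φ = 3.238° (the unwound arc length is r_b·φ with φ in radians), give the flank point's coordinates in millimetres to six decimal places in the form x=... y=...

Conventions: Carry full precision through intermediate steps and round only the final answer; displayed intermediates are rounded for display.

single-mesh involute tooth geometry (40T wheel at module 2.278)
pitch radius r_p = m·N/2 = 2.278·40/2 = 45.560000
base radius r_b = r_p·cos α = 45.560000·cos 21.769° = 42.310962
roll angle φ = 3.238° = 0.05651376 rad
x = r_b·(cos φ + φ·sin φ) = 42.378475
y = r_b·(sin φ − φ·cos φ) = 0.002545

x=42.378475 y=0.002545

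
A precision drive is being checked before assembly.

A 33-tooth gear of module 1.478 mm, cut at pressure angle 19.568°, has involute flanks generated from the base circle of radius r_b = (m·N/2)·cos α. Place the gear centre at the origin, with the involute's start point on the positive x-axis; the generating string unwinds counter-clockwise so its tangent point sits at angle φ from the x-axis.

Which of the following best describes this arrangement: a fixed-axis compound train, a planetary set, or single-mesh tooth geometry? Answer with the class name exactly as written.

single-mesh tooth geometry

single-mesh involute tooth geometry (33T wheel at module 1.478)
classification: single-mesh tooth geometry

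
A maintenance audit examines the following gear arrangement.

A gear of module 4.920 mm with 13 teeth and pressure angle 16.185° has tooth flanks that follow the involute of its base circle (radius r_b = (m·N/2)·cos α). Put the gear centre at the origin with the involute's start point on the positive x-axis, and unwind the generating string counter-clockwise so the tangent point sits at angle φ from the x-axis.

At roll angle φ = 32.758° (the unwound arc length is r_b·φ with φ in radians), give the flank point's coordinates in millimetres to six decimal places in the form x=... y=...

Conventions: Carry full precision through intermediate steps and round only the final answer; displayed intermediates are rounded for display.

class = single-mesh tooth geometry [base-circle involute, m = 4.920, 13T]
pitch radius r_p = m·N/2 = 4.920·13/2 = 31.980000
base radius r_b = r_p·cos α = 31.980000·cos 16.185° = 30.712527
roll angle φ = 32.758° = 0.57173496 rad
x = r_b·(cos φ + φ·sin φ) = 35.329376
y = r_b·(sin φ − φ·cos φ) = 1.851464

x=35.329376 y=1.851464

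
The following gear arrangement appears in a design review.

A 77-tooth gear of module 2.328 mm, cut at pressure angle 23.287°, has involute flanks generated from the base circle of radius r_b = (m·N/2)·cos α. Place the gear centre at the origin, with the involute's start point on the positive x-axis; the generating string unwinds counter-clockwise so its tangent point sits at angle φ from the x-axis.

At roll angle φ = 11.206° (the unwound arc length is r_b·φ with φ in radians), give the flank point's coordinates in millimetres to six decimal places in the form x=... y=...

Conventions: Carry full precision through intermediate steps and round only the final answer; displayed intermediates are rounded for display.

x=83.886112 y=0.204522

single-mesh involute tooth geometry (77T wheel at module 2.328)
pitch radius r_p = m·N/2 = 2.328·77/2 = 89.628000
base radius r_b = r_p·cos α = 89.628000·cos 23.287° = 82.326554
roll angle φ = 11.206° = 0.19558160 rad
x = r_b·(cos φ + φ·sin φ) = 83.886112
y = r_b·(sin φ − φ·cos φ) = 0.204522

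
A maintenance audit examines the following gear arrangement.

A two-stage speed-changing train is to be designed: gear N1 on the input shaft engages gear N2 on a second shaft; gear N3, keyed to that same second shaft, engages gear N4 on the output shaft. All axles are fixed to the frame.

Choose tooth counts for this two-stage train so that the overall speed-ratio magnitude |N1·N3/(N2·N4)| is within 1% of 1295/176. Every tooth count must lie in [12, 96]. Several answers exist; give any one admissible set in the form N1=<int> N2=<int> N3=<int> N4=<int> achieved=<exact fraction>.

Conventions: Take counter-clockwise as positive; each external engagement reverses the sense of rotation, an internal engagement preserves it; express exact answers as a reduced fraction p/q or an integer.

topology: fixed-axis compound train — 2 stages, target 1295/176
target = 1295/176 in lowest terms: an exact hit needs N1·N3 = k·1295 and N2·N4 = k·176 for one integer k, every count in [12, 96]; additionally prefer no 1:1 stage (N1 ≠ N2, N3 ≠ N4)
k = 1: no 1:1-free in-range split of k·1295 and k·176 into factor pairs; take k = 2
k = 2: N1·N3 = 2590 = 35·74, N2·N4 = 352 = 16·22
achieved = 35·74/(16·22) = 1295/176; |achieved − target| = 0 ≤ 259/3520 ✓

N1=35 N2=16 N3=74 N4=22 achieved=1295/176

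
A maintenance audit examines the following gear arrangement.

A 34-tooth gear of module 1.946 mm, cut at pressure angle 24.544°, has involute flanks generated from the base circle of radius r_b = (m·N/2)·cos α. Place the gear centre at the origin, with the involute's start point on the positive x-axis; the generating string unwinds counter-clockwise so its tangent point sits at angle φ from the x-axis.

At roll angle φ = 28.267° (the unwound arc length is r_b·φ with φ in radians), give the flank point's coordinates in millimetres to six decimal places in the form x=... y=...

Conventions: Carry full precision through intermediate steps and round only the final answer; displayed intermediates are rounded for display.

topology: single-mesh involute geometry — m = 1.946, N = 34
pitch radius r_p = m·N/2 = 1.946·34/2 = 33.082000
base radius r_b = r_p·cos α = 33.082000·cos 24.544° = 30.092795
roll angle φ = 28.267° = 0.49335222 rad
x = r_b·(cos φ + φ·sin φ) = 33.535185
y = r_b·(sin φ − φ·cos φ) = 1.175452

x=33.535185 y=1.175452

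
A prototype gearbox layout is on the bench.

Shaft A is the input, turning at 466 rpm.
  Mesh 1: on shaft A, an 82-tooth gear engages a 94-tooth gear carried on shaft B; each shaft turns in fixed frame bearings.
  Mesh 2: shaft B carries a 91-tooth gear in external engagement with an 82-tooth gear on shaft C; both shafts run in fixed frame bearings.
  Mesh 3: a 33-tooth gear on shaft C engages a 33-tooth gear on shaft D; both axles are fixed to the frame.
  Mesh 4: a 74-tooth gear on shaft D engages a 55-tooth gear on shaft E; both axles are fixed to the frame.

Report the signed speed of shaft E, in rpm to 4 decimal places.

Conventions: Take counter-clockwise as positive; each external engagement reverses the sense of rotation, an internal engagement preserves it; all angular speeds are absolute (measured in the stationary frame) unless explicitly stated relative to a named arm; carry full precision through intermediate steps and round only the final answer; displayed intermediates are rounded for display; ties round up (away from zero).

+606.9718 rpm

4-mesh fixed-axis compound train (all bearings frame-fixed)
mesh 1 [82T→94T]: ω = 466.0000×82/94 = 406.5106 rpm, sense flips to −
mesh 2 [91T→82T]: ω = 406.5106×91/82 = 451.1277 rpm, sense flips to +
mesh 3 [33T→33T]: ω = 451.1277×33/33 = 451.1277 rpm, sense flips to −
mesh 4 [74T→55T]: ω = 451.1277×74/55 = 606.9718 rpm, sense flips to +
signed output speed = +606.9718 rpm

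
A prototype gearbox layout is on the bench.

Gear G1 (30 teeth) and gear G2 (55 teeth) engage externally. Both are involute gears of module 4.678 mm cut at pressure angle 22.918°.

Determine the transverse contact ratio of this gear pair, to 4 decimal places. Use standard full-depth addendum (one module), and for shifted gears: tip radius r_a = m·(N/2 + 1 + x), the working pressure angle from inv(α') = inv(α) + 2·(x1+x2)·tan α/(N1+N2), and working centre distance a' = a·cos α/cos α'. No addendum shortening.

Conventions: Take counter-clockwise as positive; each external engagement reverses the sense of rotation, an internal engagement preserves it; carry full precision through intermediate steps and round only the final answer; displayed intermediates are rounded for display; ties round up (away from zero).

1.5842

class = single-mesh tooth geometry [involute pair 30T × 55T, m = 4.678]
base radii: r_b1 = 64.630999, r_b2 = 118.490164
tip radii: r_a1 = 74.848000, r_a2 = 133.323000
no profile shift: α' = α, a' = a
action lengths: √(r_a1²−r_b1²) = 37.749929, √(r_a2²−r_b2²) = 61.115492
base pitch p_b = π·m·cos α = 13.536285
CR = (37.749929 + 61.115492 − 198.815000·sin 22.91800°)/13.536285 = 1.584202
contact ratio ≈ 1.5842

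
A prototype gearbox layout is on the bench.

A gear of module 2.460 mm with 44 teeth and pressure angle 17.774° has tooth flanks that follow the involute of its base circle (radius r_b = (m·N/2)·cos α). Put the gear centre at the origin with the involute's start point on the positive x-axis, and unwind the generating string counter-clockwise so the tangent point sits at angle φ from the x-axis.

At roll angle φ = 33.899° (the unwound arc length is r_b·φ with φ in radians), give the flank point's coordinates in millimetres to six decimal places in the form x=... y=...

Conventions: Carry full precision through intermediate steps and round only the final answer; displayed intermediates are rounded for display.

recognized (one wheel, involute flank): single-mesh tooth geometry, m = 2.460, N = 44
pitch radius r_p = m·N/2 = 2.460·44/2 = 54.120000
base radius r_b = r_p·cos α = 54.120000·cos 17.774° = 51.536745
roll angle φ = 33.899° = 0.59164916 rad
x = r_b·(cos φ + φ·sin φ) = 59.782772
y = r_b·(sin φ − φ·cos φ) = 3.434862

x=59.782772 y=3.434862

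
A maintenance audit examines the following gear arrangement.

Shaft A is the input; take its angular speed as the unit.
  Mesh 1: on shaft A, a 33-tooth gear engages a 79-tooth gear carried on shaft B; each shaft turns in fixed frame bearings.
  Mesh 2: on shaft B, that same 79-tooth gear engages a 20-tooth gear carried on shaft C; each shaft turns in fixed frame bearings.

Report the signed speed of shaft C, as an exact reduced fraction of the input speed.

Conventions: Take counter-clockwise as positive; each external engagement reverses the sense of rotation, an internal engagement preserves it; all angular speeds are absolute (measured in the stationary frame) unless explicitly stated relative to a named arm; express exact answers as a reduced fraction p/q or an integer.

2-mesh fixed-axis compound train (all bearings frame-fixed)
mesh 1 [33T→79T]: |ω|/ω_in = 1×33/79 = 33/79, sense flips to −
mesh 2 [79T→20T]: |ω|/ω_in = (33/79)×79/20 = 33/20, sense flips to +
signed output speed (× input speed) = 33/20

33/20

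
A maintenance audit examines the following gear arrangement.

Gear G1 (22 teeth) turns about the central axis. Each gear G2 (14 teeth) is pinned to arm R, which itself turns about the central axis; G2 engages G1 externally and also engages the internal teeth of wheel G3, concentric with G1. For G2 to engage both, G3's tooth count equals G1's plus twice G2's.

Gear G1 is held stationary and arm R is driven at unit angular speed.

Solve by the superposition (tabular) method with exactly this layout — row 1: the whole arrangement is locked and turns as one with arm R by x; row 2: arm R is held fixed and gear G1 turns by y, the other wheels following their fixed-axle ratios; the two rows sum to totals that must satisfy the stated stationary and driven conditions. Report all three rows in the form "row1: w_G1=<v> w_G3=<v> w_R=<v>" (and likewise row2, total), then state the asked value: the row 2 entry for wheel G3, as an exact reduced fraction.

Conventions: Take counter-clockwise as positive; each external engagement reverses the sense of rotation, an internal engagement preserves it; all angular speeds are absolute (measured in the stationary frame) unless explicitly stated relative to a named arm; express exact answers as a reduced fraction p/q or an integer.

planetary set (22T centre, 14T on arm, 50T internal) — Willis relation
row 1 — lock + rotate with arm: ω_sun = ω_ring = ω_arm = x
superposition row 2 [arm held]: sun y, ring −(22/50)·y, arm 0
boundary: total ω_sun = x + y = 0 and total ω_arm = x = 1  ⇒  y = -1, x = 1
row 2 ring = −(22/50)·(-1) = 11/25
totals (row 1 + row 2): sun 1 + (-1) = 0, ring 1 + 11/25 = 36/25, arm 1 + 0 = 1
asked cell (row2, ring) = 11/25

row1: w_G1=1 w_G3=1 w_R=1
row2: w_G1=-1 w_G3=11/25 w_R=0
total: w_G1=0 w_G3=36/25 w_R=1
asked value: 11/25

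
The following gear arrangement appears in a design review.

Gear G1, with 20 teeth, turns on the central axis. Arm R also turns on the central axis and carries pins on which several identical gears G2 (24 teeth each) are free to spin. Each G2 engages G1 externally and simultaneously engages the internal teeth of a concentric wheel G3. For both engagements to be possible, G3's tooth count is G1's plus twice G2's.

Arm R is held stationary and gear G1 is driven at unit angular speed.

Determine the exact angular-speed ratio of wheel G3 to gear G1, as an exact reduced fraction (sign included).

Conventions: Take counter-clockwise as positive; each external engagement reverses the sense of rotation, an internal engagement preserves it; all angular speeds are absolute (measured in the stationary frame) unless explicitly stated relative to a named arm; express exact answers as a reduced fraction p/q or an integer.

topology: planetary set — G1 20T / G2 24T / G3 68T, arm = carrier (Willis)
ring teeth: 20 + 2·24 = 68
20(ω_sun−ω_arm) = −68(ω_ring−ω_arm),  ω_arm = 0, ω_sun = 1
ω_ring = 0 − (20/68)(1−0) = -5/17
ω_out/ω_in = -5/17

-5/17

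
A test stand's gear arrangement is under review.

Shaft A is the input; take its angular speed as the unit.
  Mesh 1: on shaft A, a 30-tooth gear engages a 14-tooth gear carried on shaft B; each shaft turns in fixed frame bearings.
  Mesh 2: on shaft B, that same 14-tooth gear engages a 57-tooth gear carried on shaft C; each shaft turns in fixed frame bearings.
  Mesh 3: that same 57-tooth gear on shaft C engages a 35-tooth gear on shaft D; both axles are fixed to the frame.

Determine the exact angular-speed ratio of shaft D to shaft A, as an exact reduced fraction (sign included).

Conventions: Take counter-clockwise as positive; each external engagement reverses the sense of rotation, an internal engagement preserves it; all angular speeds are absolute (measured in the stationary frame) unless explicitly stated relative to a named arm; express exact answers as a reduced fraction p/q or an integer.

-6/7

class = fixed-axis compound train [3 meshes; 3 ratios multiply, 3 sense flips]
mesh 1 [30T→14T]: running ratio 15/7, sense −
mesh 2 [14T→57T]: running ratio 10/19, sense +
mesh 3 [57T→35T]: running ratio 6/7, sense −
ω_out/ω_in = -6/7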